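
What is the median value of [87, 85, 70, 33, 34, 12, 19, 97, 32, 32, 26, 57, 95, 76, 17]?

34

Step 1: Sort the data in ascending order: [12, 17, 19, 26, 32, 32, 33, 34, 57, 70, 76, 85, 87, 95, 97]
Step 2: The number of values is n = 15.
Step 3: Since n is odd, the median is the middle value at position 8: 34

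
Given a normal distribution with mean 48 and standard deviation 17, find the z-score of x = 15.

-1.9412

Step 1: Recall the z-score formula: z = (x - mu) / sigma
Step 2: Substitute values: z = (15 - 48) / 17
Step 3: z = -33 / 17 = -1.9412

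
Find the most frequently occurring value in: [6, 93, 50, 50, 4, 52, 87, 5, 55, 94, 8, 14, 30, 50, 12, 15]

50

Step 1: Count the frequency of each value:
  4: appears 1 time(s)
  5: appears 1 time(s)
  6: appears 1 time(s)
  8: appears 1 time(s)
  12: appears 1 time(s)
  14: appears 1 time(s)
  15: appears 1 time(s)
  30: appears 1 time(s)
  50: appears 3 time(s)
  52: appears 1 time(s)
  55: appears 1 time(s)
  87: appears 1 time(s)
  93: appears 1 time(s)
  94: appears 1 time(s)
Step 2: The value 50 appears most frequently (3 times).
Step 3: Mode = 50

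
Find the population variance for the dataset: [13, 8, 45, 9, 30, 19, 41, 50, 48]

266.6173

Step 1: Compute the mean: (13 + 8 + 45 + 9 + 30 + 19 + 41 + 50 + 48) / 9 = 29.2222
Step 2: Compute squared deviations from the mean:
  (13 - 29.2222)^2 = 263.1605
  (8 - 29.2222)^2 = 450.3827
  (45 - 29.2222)^2 = 248.9383
  (9 - 29.2222)^2 = 408.9383
  (30 - 29.2222)^2 = 0.6049
  (19 - 29.2222)^2 = 104.4938
  (41 - 29.2222)^2 = 138.716
  (50 - 29.2222)^2 = 431.716
  (48 - 29.2222)^2 = 352.6049
Step 3: Sum of squared deviations = 2399.5556
Step 4: Population variance = 2399.5556 / 9 = 266.6173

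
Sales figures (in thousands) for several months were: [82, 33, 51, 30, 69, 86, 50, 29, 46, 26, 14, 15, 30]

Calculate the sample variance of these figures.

559.641

Step 1: Compute the mean: (82 + 33 + 51 + 30 + 69 + 86 + 50 + 29 + 46 + 26 + 14 + 15 + 30) / 13 = 43.1538
Step 2: Compute squared deviations from the mean:
  (82 - 43.1538)^2 = 1509.0237
  (33 - 43.1538)^2 = 103.1006
  (51 - 43.1538)^2 = 61.5621
  (30 - 43.1538)^2 = 173.0237
  (69 - 43.1538)^2 = 668.0237
  (86 - 43.1538)^2 = 1835.7929
  (50 - 43.1538)^2 = 46.8698
  (29 - 43.1538)^2 = 200.3314
  (46 - 43.1538)^2 = 8.1006
  (26 - 43.1538)^2 = 294.2544
  (14 - 43.1538)^2 = 849.9467
  (15 - 43.1538)^2 = 792.6391
  (30 - 43.1538)^2 = 173.0237
Step 3: Sum of squared deviations = 6715.6923
Step 4: Sample variance = 6715.6923 / 12 = 559.641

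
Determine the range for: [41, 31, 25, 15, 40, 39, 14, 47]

33

Step 1: Identify the maximum value: max = 47
Step 2: Identify the minimum value: min = 14
Step 3: Range = max - min = 47 - 14 = 33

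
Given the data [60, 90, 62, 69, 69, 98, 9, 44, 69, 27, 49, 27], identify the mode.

69

Step 1: Count the frequency of each value:
  9: appears 1 time(s)
  27: appears 2 time(s)
  44: appears 1 time(s)
  49: appears 1 time(s)
  60: appears 1 time(s)
  62: appears 1 time(s)
  69: appears 3 time(s)
  90: appears 1 time(s)
  98: appears 1 time(s)
Step 2: The value 69 appears most frequently (3 times).
Step 3: Mode = 69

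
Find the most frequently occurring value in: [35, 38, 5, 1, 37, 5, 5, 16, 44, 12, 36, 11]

5

Step 1: Count the frequency of each value:
  1: appears 1 time(s)
  5: appears 3 time(s)
  11: appears 1 time(s)
  12: appears 1 time(s)
  16: appears 1 time(s)
  35: appears 1 time(s)
  36: appears 1 time(s)
  37: appears 1 time(s)
  38: appears 1 time(s)
  44: appears 1 time(s)
Step 2: The value 5 appears most frequently (3 times).
Step 3: Mode = 5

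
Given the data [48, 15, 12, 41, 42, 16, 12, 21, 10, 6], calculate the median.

15.5

Step 1: Sort the data in ascending order: [6, 10, 12, 12, 15, 16, 21, 41, 42, 48]
Step 2: The number of values is n = 10.
Step 3: Since n is even, the median is the average of positions 5 and 6:
  Median = (15 + 16) / 2 = 15.5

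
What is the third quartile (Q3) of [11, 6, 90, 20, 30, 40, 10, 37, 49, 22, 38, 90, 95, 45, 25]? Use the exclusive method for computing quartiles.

49

Step 1: Sort the data: [6, 10, 11, 20, 22, 25, 30, 37, 38, 40, 45, 49, 90, 90, 95]
Step 2: n = 15
Step 3: Using the exclusive quartile method:
  Q1 = 20
  Q2 (median) = 37
  Q3 = 49
  IQR = Q3 - Q1 = 49 - 20 = 29
Step 4: Q3 = 49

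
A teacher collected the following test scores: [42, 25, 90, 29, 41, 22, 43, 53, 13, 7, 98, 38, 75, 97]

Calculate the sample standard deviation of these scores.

30.5097

Step 1: Compute the mean: 48.0714
Step 2: Sum of squared deviations from the mean: 12100.9286
Step 3: Sample variance = 12100.9286 / 13 = 930.8407
Step 4: Standard deviation = sqrt(930.8407) = 30.5097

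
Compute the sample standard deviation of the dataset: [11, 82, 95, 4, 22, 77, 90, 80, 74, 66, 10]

35.7669

Step 1: Compute the mean: 55.5455
Step 2: Sum of squared deviations from the mean: 12792.7273
Step 3: Sample variance = 12792.7273 / 10 = 1279.2727
Step 4: Standard deviation = sqrt(1279.2727) = 35.7669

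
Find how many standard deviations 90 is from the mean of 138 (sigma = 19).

-2.5263

Step 1: Recall the z-score formula: z = (x - mu) / sigma
Step 2: Substitute values: z = (90 - 138) / 19
Step 3: z = -48 / 19 = -2.5263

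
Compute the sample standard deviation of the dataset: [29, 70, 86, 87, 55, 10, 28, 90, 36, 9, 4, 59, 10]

32.1881

Step 1: Compute the mean: 44.0769
Step 2: Sum of squared deviations from the mean: 12432.9231
Step 3: Sample variance = 12432.9231 / 12 = 1036.0769
Step 4: Standard deviation = sqrt(1036.0769) = 32.1881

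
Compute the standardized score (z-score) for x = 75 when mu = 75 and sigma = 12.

0

Step 1: Recall the z-score formula: z = (x - mu) / sigma
Step 2: Substitute values: z = (75 - 75) / 12
Step 3: z = 0 / 12 = 0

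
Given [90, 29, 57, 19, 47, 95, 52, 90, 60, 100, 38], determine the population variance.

724.2479

Step 1: Compute the mean: (90 + 29 + 57 + 19 + 47 + 95 + 52 + 90 + 60 + 100 + 38) / 11 = 61.5455
Step 2: Compute squared deviations from the mean:
  (90 - 61.5455)^2 = 809.6612
  (29 - 61.5455)^2 = 1059.2066
  (57 - 61.5455)^2 = 20.6612
  (19 - 61.5455)^2 = 1810.1157
  (47 - 61.5455)^2 = 211.5702
  (95 - 61.5455)^2 = 1119.2066
  (52 - 61.5455)^2 = 91.1157
  (90 - 61.5455)^2 = 809.6612
  (60 - 61.5455)^2 = 2.3884
  (100 - 61.5455)^2 = 1478.7521
  (38 - 61.5455)^2 = 554.3884
Step 3: Sum of squared deviations = 7966.7273
Step 4: Population variance = 7966.7273 / 11 = 724.2479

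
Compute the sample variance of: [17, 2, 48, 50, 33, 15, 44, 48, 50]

334.8611

Step 1: Compute the mean: (17 + 2 + 48 + 50 + 33 + 15 + 44 + 48 + 50) / 9 = 34.1111
Step 2: Compute squared deviations from the mean:
  (17 - 34.1111)^2 = 292.7901
  (2 - 34.1111)^2 = 1031.1235
  (48 - 34.1111)^2 = 192.9012
  (50 - 34.1111)^2 = 252.4568
  (33 - 34.1111)^2 = 1.2346
  (15 - 34.1111)^2 = 365.2346
  (44 - 34.1111)^2 = 97.7901
  (48 - 34.1111)^2 = 192.9012
  (50 - 34.1111)^2 = 252.4568
Step 3: Sum of squared deviations = 2678.8889
Step 4: Sample variance = 2678.8889 / 8 = 334.8611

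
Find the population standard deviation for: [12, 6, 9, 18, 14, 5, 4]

4.8022

Step 1: Compute the mean: 9.7143
Step 2: Sum of squared deviations from the mean: 161.4286
Step 3: Population variance = 161.4286 / 7 = 23.0612
Step 4: Standard deviation = sqrt(23.0612) = 4.8022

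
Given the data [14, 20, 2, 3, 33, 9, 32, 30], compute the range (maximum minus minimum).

31

Step 1: Identify the maximum value: max = 33
Step 2: Identify the minimum value: min = 2
Step 3: Range = max - min = 33 - 2 = 31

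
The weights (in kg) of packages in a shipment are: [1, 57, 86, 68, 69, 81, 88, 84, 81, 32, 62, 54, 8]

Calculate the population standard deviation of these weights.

27.8385

Step 1: Compute the mean: 59.3077
Step 2: Sum of squared deviations from the mean: 10074.7692
Step 3: Population variance = 10074.7692 / 13 = 774.9822
Step 4: Standard deviation = sqrt(774.9822) = 27.8385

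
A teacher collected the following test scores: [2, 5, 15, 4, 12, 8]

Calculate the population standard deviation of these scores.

4.5704

Step 1: Compute the mean: 7.6667
Step 2: Sum of squared deviations from the mean: 125.3333
Step 3: Population variance = 125.3333 / 6 = 20.8889
Step 4: Standard deviation = sqrt(20.8889) = 4.5704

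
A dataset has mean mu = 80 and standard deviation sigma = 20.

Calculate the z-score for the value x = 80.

0

Step 1: Recall the z-score formula: z = (x - mu) / sigma
Step 2: Substitute values: z = (80 - 80) / 20
Step 3: z = 0 / 20 = 0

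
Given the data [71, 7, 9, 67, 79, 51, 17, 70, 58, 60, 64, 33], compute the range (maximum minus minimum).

72

Step 1: Identify the maximum value: max = 79
Step 2: Identify the minimum value: min = 7
Step 3: Range = max - min = 79 - 7 = 72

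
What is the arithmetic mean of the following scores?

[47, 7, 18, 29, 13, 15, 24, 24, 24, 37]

23.8

Step 1: Sum all values: 47 + 7 + 18 + 29 + 13 + 15 + 24 + 24 + 24 + 37 = 238
Step 2: Count the number of values: n = 10
Step 3: Mean = sum / n = 238 / 10 = 23.8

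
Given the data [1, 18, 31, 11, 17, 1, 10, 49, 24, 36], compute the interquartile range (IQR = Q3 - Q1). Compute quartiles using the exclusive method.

24.5

Step 1: Sort the data: [1, 1, 10, 11, 17, 18, 24, 31, 36, 49]
Step 2: n = 10
Step 3: Using the exclusive quartile method:
  Q1 = 7.75
  Q2 (median) = 17.5
  Q3 = 32.25
  IQR = Q3 - Q1 = 32.25 - 7.75 = 24.5
Step 4: IQR = 24.5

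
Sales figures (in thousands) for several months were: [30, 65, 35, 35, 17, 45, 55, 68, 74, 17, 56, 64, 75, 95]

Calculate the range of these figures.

78

Step 1: Identify the maximum value: max = 95
Step 2: Identify the minimum value: min = 17
Step 3: Range = max - min = 95 - 17 = 78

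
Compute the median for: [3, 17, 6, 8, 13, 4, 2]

6

Step 1: Sort the data in ascending order: [2, 3, 4, 6, 8, 13, 17]
Step 2: The number of values is n = 7.
Step 3: Since n is odd, the median is the middle value at position 4: 6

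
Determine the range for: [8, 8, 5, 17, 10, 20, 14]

15

Step 1: Identify the maximum value: max = 20
Step 2: Identify the minimum value: min = 5
Step 3: Range = max - min = 20 - 5 = 15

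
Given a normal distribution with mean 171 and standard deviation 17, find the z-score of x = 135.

-2.1176

Step 1: Recall the z-score formula: z = (x - mu) / sigma
Step 2: Substitute values: z = (135 - 171) / 17
Step 3: z = -36 / 17 = -2.1176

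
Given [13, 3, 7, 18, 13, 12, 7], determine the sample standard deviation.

5.0285

Step 1: Compute the mean: 10.4286
Step 2: Sum of squared deviations from the mean: 151.7143
Step 3: Sample variance = 151.7143 / 6 = 25.2857
Step 4: Standard deviation = sqrt(25.2857) = 5.0285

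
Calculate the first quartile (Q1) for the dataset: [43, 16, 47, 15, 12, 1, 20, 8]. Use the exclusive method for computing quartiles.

9

Step 1: Sort the data: [1, 8, 12, 15, 16, 20, 43, 47]
Step 2: n = 8
Step 3: Using the exclusive quartile method:
  Q1 = 9
  Q2 (median) = 15.5
  Q3 = 37.25
  IQR = Q3 - Q1 = 37.25 - 9 = 28.25
Step 4: Q1 = 9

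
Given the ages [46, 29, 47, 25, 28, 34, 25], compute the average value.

33.4286

Step 1: Sum all values: 46 + 29 + 47 + 25 + 28 + 34 + 25 = 234
Step 2: Count the number of values: n = 7
Step 3: Mean = sum / n = 234 / 7 = 33.4286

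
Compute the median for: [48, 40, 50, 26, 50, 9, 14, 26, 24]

26

Step 1: Sort the data in ascending order: [9, 14, 24, 26, 26, 40, 48, 50, 50]
Step 2: The number of values is n = 9.
Step 3: Since n is odd, the median is the middle value at position 5: 26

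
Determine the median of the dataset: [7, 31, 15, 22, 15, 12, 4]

15

Step 1: Sort the data in ascending order: [4, 7, 12, 15, 15, 22, 31]
Step 2: The number of values is n = 7.
Step 3: Since n is odd, the median is the middle value at position 4: 15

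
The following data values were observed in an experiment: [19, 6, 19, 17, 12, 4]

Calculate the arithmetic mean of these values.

12.8333

Step 1: Sum all values: 19 + 6 + 19 + 17 + 12 + 4 = 77
Step 2: Count the number of values: n = 6
Step 3: Mean = sum / n = 77 / 6 = 12.8333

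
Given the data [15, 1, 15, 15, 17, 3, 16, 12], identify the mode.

15

Step 1: Count the frequency of each value:
  1: appears 1 time(s)
  3: appears 1 time(s)
  12: appears 1 time(s)
  15: appears 3 time(s)
  16: appears 1 time(s)
  17: appears 1 time(s)
Step 2: The value 15 appears most frequently (3 times).
Step 3: Mode = 15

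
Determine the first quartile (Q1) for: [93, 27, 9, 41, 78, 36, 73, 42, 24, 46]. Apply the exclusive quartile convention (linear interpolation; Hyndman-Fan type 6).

26.25

Step 1: Sort the data: [9, 24, 27, 36, 41, 42, 46, 73, 78, 93]
Step 2: n = 10
Step 3: Using the exclusive quartile method:
  Q1 = 26.25
  Q2 (median) = 41.5
  Q3 = 74.25
  IQR = Q3 - Q1 = 74.25 - 26.25 = 48
Step 4: Q1 = 26.25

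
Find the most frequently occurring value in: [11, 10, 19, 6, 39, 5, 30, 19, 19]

19

Step 1: Count the frequency of each value:
  5: appears 1 time(s)
  6: appears 1 time(s)
  10: appears 1 time(s)
  11: appears 1 time(s)
  19: appears 3 time(s)
  30: appears 1 time(s)
  39: appears 1 time(s)
Step 2: The value 19 appears most frequently (3 times).
Step 3: Mode = 19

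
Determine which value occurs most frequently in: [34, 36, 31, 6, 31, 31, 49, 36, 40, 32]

31

Step 1: Count the frequency of each value:
  6: appears 1 time(s)
  31: appears 3 time(s)
  32: appears 1 time(s)
  34: appears 1 time(s)
  36: appears 2 time(s)
  40: appears 1 time(s)
  49: appears 1 time(s)
Step 2: The value 31 appears most frequently (3 times).
Step 3: Mode = 31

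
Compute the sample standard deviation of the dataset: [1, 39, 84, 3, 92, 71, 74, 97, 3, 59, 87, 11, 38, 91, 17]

36.7926

Step 1: Compute the mean: 51.1333
Step 2: Sum of squared deviations from the mean: 18951.7333
Step 3: Sample variance = 18951.7333 / 14 = 1353.6952
Step 4: Standard deviation = sqrt(1353.6952) = 36.7926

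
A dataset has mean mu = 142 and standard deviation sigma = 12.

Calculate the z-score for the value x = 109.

-2.75

Step 1: Recall the z-score formula: z = (x - mu) / sigma
Step 2: Substitute values: z = (109 - 142) / 12
Step 3: z = -33 / 12 = -2.75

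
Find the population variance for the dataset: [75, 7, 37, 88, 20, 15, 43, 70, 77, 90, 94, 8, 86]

1054.5444

Step 1: Compute the mean: (75 + 7 + 37 + 88 + 20 + 15 + 43 + 70 + 77 + 90 + 94 + 8 + 86) / 13 = 54.6154
Step 2: Compute squared deviations from the mean:
  (75 - 54.6154)^2 = 415.5325
  (7 - 54.6154)^2 = 2267.2249
  (37 - 54.6154)^2 = 310.3018
  (88 - 54.6154)^2 = 1114.5325
  (20 - 54.6154)^2 = 1198.2249
  (15 - 54.6154)^2 = 1569.3787
  (43 - 54.6154)^2 = 134.9172
  (70 - 54.6154)^2 = 236.6864
  (77 - 54.6154)^2 = 501.071
  (90 - 54.6154)^2 = 1252.071
  (94 - 54.6154)^2 = 1551.1479
  (8 - 54.6154)^2 = 2172.9941
  (86 - 54.6154)^2 = 984.9941
Step 3: Sum of squared deviations = 13709.0769
Step 4: Population variance = 13709.0769 / 13 = 1054.5444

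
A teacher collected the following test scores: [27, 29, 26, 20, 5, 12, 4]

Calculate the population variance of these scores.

95.6735

Step 1: Compute the mean: (27 + 29 + 26 + 20 + 5 + 12 + 4) / 7 = 17.5714
Step 2: Compute squared deviations from the mean:
  (27 - 17.5714)^2 = 88.898
  (29 - 17.5714)^2 = 130.6122
  (26 - 17.5714)^2 = 71.0408
  (20 - 17.5714)^2 = 5.898
  (5 - 17.5714)^2 = 158.0408
  (12 - 17.5714)^2 = 31.0408
  (4 - 17.5714)^2 = 184.1837
Step 3: Sum of squared deviations = 669.7143
Step 4: Population variance = 669.7143 / 7 = 95.6735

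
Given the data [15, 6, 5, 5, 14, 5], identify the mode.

5

Step 1: Count the frequency of each value:
  5: appears 3 time(s)
  6: appears 1 time(s)
  14: appears 1 time(s)
  15: appears 1 time(s)
Step 2: The value 5 appears most frequently (3 times).
Step 3: Mode = 5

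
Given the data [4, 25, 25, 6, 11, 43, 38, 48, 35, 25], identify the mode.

25

Step 1: Count the frequency of each value:
  4: appears 1 time(s)
  6: appears 1 time(s)
  11: appears 1 time(s)
  25: appears 3 time(s)
  35: appears 1 time(s)
  38: appears 1 time(s)
  43: appears 1 time(s)
  48: appears 1 time(s)
Step 2: The value 25 appears most frequently (3 times).
Step 3: Mode = 25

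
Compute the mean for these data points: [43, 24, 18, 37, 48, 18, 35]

31.8571

Step 1: Sum all values: 43 + 24 + 18 + 37 + 48 + 18 + 35 = 223
Step 2: Count the number of values: n = 7
Step 3: Mean = sum / n = 223 / 7 = 31.8571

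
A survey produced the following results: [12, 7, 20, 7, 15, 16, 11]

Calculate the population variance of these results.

19.6735

Step 1: Compute the mean: (12 + 7 + 20 + 7 + 15 + 16 + 11) / 7 = 12.5714
Step 2: Compute squared deviations from the mean:
  (12 - 12.5714)^2 = 0.3265
  (7 - 12.5714)^2 = 31.0408
  (20 - 12.5714)^2 = 55.1837
  (7 - 12.5714)^2 = 31.0408
  (15 - 12.5714)^2 = 5.898
  (16 - 12.5714)^2 = 11.7551
  (11 - 12.5714)^2 = 2.4694
Step 3: Sum of squared deviations = 137.7143
Step 4: Population variance = 137.7143 / 7 = 19.6735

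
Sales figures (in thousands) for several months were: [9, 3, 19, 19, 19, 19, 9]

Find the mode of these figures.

19

Step 1: Count the frequency of each value:
  3: appears 1 time(s)
  9: appears 2 time(s)
  19: appears 4 time(s)
Step 2: The value 19 appears most frequently (4 times).
Step 3: Mode = 19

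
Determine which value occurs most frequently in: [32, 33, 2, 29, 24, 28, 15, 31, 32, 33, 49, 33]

33

Step 1: Count the frequency of each value:
  2: appears 1 time(s)
  15: appears 1 time(s)
  24: appears 1 time(s)
  28: appears 1 time(s)
  29: appears 1 time(s)
  31: appears 1 time(s)
  32: appears 2 time(s)
  33: appears 3 time(s)
  49: appears 1 time(s)
Step 2: The value 33 appears most frequently (3 times).
Step 3: Mode = 33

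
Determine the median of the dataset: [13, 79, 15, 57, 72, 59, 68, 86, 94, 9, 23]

59

Step 1: Sort the data in ascending order: [9, 13, 15, 23, 57, 59, 68, 72, 79, 86, 94]
Step 2: The number of values is n = 11.
Step 3: Since n is odd, the median is the middle value at position 6: 59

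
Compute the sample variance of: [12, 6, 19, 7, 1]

46.5

Step 1: Compute the mean: (12 + 6 + 19 + 7 + 1) / 5 = 9
Step 2: Compute squared deviations from the mean:
  (12 - 9)^2 = 9
  (6 - 9)^2 = 9
  (19 - 9)^2 = 100
  (7 - 9)^2 = 4
  (1 - 9)^2 = 64
Step 3: Sum of squared deviations = 186
Step 4: Sample variance = 186 / 4 = 46.5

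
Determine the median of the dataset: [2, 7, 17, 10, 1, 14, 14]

10

Step 1: Sort the data in ascending order: [1, 2, 7, 10, 14, 14, 17]
Step 2: The number of values is n = 7.
Step 3: Since n is odd, the median is the middle value at position 4: 10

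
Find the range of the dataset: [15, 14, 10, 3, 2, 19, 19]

17

Step 1: Identify the maximum value: max = 19
Step 2: Identify the minimum value: min = 2
Step 3: Range = max - min = 19 - 2 = 17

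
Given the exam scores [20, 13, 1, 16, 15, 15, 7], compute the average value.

12.4286

Step 1: Sum all values: 20 + 13 + 1 + 16 + 15 + 15 + 7 = 87
Step 2: Count the number of values: n = 7
Step 3: Mean = sum / n = 87 / 7 = 12.4286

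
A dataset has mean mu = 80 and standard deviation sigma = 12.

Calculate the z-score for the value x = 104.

2

Step 1: Recall the z-score formula: z = (x - mu) / sigma
Step 2: Substitute values: z = (104 - 80) / 12
Step 3: z = 24 / 12 = 2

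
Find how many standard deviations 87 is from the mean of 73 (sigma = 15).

0.9333

Step 1: Recall the z-score formula: z = (x - mu) / sigma
Step 2: Substitute values: z = (87 - 73) / 15
Step 3: z = 14 / 15 = 0.9333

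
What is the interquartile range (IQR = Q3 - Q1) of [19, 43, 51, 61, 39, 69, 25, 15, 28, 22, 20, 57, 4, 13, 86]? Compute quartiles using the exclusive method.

38

Step 1: Sort the data: [4, 13, 15, 19, 20, 22, 25, 28, 39, 43, 51, 57, 61, 69, 86]
Step 2: n = 15
Step 3: Using the exclusive quartile method:
  Q1 = 19
  Q2 (median) = 28
  Q3 = 57
  IQR = Q3 - Q1 = 57 - 19 = 38
Step 4: IQR = 38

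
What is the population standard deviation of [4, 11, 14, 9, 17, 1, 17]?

5.7534

Step 1: Compute the mean: 10.4286
Step 2: Sum of squared deviations from the mean: 231.7143
Step 3: Population variance = 231.7143 / 7 = 33.102
Step 4: Standard deviation = sqrt(33.102) = 5.7534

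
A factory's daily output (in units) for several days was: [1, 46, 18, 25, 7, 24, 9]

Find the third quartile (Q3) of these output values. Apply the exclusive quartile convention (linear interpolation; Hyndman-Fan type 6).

25

Step 1: Sort the data: [1, 7, 9, 18, 24, 25, 46]
Step 2: n = 7
Step 3: Using the exclusive quartile method:
  Q1 = 7
  Q2 (median) = 18
  Q3 = 25
  IQR = Q3 - Q1 = 25 - 7 = 18
Step 4: Q3 = 25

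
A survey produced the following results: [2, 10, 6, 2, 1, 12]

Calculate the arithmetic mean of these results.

5.5

Step 1: Sum all values: 2 + 10 + 6 + 2 + 1 + 12 = 33
Step 2: Count the number of values: n = 6
Step 3: Mean = sum / n = 33 / 6 = 5.5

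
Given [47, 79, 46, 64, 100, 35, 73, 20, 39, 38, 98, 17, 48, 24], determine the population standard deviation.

26.0467

Step 1: Compute the mean: 52
Step 2: Sum of squared deviations from the mean: 9498
Step 3: Population variance = 9498 / 14 = 678.4286
Step 4: Standard deviation = sqrt(678.4286) = 26.0467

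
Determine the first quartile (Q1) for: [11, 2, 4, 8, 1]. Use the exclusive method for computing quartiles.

1.5

Step 1: Sort the data: [1, 2, 4, 8, 11]
Step 2: n = 5
Step 3: Using the exclusive quartile method:
  Q1 = 1.5
  Q2 (median) = 4
  Q3 = 9.5
  IQR = Q3 - Q1 = 9.5 - 1.5 = 8
Step 4: Q1 = 1.5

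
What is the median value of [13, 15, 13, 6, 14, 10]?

13

Step 1: Sort the data in ascending order: [6, 10, 13, 13, 14, 15]
Step 2: The number of values is n = 6.
Step 3: Since n is even, the median is the average of positions 3 and 4:
  Median = (13 + 13) / 2 = 13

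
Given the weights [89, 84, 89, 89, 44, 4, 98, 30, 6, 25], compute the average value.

55.8

Step 1: Sum all values: 89 + 84 + 89 + 89 + 44 + 4 + 98 + 30 + 6 + 25 = 558
Step 2: Count the number of values: n = 10
Step 3: Mean = sum / n = 558 / 10 = 55.8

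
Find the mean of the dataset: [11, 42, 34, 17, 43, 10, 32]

27

Step 1: Sum all values: 11 + 42 + 34 + 17 + 43 + 10 + 32 = 189
Step 2: Count the number of values: n = 7
Step 3: Mean = sum / n = 189 / 7 = 27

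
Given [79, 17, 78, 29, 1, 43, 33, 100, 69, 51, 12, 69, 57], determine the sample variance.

883.2436

Step 1: Compute the mean: (79 + 17 + 78 + 29 + 1 + 43 + 33 + 100 + 69 + 51 + 12 + 69 + 57) / 13 = 49.0769
Step 2: Compute squared deviations from the mean:
  (79 - 49.0769)^2 = 895.3905
  (17 - 49.0769)^2 = 1028.929
  (78 - 49.0769)^2 = 836.5444
  (29 - 49.0769)^2 = 403.0828
  (1 - 49.0769)^2 = 2311.3905
  (43 - 49.0769)^2 = 36.929
  (33 - 49.0769)^2 = 258.4675
  (100 - 49.0769)^2 = 2593.1598
  (69 - 49.0769)^2 = 396.929
  (51 - 49.0769)^2 = 3.6982
  (12 - 49.0769)^2 = 1374.6982
  (69 - 49.0769)^2 = 396.929
  (57 - 49.0769)^2 = 62.7751
Step 3: Sum of squared deviations = 10598.9231
Step 4: Sample variance = 10598.9231 / 12 = 883.2436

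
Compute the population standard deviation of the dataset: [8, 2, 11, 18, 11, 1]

5.7951

Step 1: Compute the mean: 8.5
Step 2: Sum of squared deviations from the mean: 201.5
Step 3: Population variance = 201.5 / 6 = 33.5833
Step 4: Standard deviation = sqrt(33.5833) = 5.7951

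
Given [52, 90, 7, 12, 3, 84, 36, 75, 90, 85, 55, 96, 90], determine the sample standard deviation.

34.6976

Step 1: Compute the mean: 59.6154
Step 2: Sum of squared deviations from the mean: 14447.0769
Step 3: Sample variance = 14447.0769 / 12 = 1203.9231
Step 4: Standard deviation = sqrt(1203.9231) = 34.6976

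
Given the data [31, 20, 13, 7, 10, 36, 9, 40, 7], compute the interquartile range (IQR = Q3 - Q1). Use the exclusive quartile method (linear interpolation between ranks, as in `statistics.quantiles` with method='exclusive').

25.5

Step 1: Sort the data: [7, 7, 9, 10, 13, 20, 31, 36, 40]
Step 2: n = 9
Step 3: Using the exclusive quartile method:
  Q1 = 8
  Q2 (median) = 13
  Q3 = 33.5
  IQR = Q3 - Q1 = 33.5 - 8 = 25.5
Step 4: IQR = 25.5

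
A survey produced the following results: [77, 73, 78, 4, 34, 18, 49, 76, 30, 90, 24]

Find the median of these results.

49

Step 1: Sort the data in ascending order: [4, 18, 24, 30, 34, 49, 73, 76, 77, 78, 90]
Step 2: The number of values is n = 11.
Step 3: Since n is odd, the median is the middle value at position 6: 49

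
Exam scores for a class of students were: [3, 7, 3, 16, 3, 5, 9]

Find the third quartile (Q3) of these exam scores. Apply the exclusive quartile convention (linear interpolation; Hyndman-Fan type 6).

9

Step 1: Sort the data: [3, 3, 3, 5, 7, 9, 16]
Step 2: n = 7
Step 3: Using the exclusive quartile method:
  Q1 = 3
  Q2 (median) = 5
  Q3 = 9
  IQR = Q3 - Q1 = 9 - 3 = 6
Step 4: Q3 = 9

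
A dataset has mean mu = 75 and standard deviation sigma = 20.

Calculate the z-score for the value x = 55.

-1

Step 1: Recall the z-score formula: z = (x - mu) / sigma
Step 2: Substitute values: z = (55 - 75) / 20
Step 3: z = -20 / 20 = -1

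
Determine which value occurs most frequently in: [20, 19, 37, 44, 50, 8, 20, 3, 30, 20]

20

Step 1: Count the frequency of each value:
  3: appears 1 time(s)
  8: appears 1 time(s)
  19: appears 1 time(s)
  20: appears 3 time(s)
  30: appears 1 time(s)
  37: appears 1 time(s)
  44: appears 1 time(s)
  50: appears 1 time(s)
Step 2: The value 20 appears most frequently (3 times).
Step 3: Mode = 20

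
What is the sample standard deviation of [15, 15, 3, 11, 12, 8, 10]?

4.1975

Step 1: Compute the mean: 10.5714
Step 2: Sum of squared deviations from the mean: 105.7143
Step 3: Sample variance = 105.7143 / 6 = 17.619
Step 4: Standard deviation = sqrt(17.619) = 4.1975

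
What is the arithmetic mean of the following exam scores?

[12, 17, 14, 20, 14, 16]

15.5

Step 1: Sum all values: 12 + 17 + 14 + 20 + 14 + 16 = 93
Step 2: Count the number of values: n = 6
Step 3: Mean = sum / n = 93 / 6 = 15.5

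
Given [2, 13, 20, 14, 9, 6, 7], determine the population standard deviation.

5.5402

Step 1: Compute the mean: 10.1429
Step 2: Sum of squared deviations from the mean: 214.8571
Step 3: Population variance = 214.8571 / 7 = 30.6939
Step 4: Standard deviation = sqrt(30.6939) = 5.5402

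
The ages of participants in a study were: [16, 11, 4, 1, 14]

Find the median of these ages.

11

Step 1: Sort the data in ascending order: [1, 4, 11, 14, 16]
Step 2: The number of values is n = 5.
Step 3: Since n is odd, the median is the middle value at position 3: 11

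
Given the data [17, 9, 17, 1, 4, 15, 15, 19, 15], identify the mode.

15

Step 1: Count the frequency of each value:
  1: appears 1 time(s)
  4: appears 1 time(s)
  9: appears 1 time(s)
  15: appears 3 time(s)
  17: appears 2 time(s)
  19: appears 1 time(s)
Step 2: The value 15 appears most frequently (3 times).
Step 3: Mode = 15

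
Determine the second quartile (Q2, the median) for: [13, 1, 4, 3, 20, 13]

8.5

Step 1: Sort the data: [1, 3, 4, 13, 13, 20]
Step 2: n = 6
Step 3: Q2 is the median. Since n is even, it is the average of the values at positions 3 and 4:
  Q2 = (4 + 13) / 2 = 8.5
Step 4: Q2 = 8.5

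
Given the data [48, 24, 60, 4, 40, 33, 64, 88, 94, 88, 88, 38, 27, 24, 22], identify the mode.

88

Step 1: Count the frequency of each value:
  4: appears 1 time(s)
  22: appears 1 time(s)
  24: appears 2 time(s)
  27: appears 1 time(s)
  33: appears 1 time(s)
  38: appears 1 time(s)
  40: appears 1 time(s)
  48: appears 1 time(s)
  60: appears 1 time(s)
  64: appears 1 time(s)
  88: appears 3 time(s)
  94: appears 1 time(s)
Step 2: The value 88 appears most frequently (3 times).
Step 3: Mode = 88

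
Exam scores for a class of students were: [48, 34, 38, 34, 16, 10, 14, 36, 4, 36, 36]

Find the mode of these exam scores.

36

Step 1: Count the frequency of each value:
  4: appears 1 time(s)
  10: appears 1 time(s)
  14: appears 1 time(s)
  16: appears 1 time(s)
  34: appears 2 time(s)
  36: appears 3 time(s)
  38: appears 1 time(s)
  48: appears 1 time(s)
Step 2: The value 36 appears most frequently (3 times).
Step 3: Mode = 36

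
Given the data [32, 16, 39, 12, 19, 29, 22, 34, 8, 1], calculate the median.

20.5

Step 1: Sort the data in ascending order: [1, 8, 12, 16, 19, 22, 29, 32, 34, 39]
Step 2: The number of values is n = 10.
Step 3: Since n is even, the median is the average of positions 5 and 6:
  Median = (19 + 22) / 2 = 20.5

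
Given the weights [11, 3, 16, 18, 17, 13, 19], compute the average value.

13.8571

Step 1: Sum all values: 11 + 3 + 16 + 18 + 17 + 13 + 19 = 97
Step 2: Count the number of values: n = 7
Step 3: Mean = sum / n = 97 / 7 = 13.8571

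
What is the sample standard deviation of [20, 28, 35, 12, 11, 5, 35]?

12.1027

Step 1: Compute the mean: 20.8571
Step 2: Sum of squared deviations from the mean: 878.8571
Step 3: Sample variance = 878.8571 / 6 = 146.4762
Step 4: Standard deviation = sqrt(146.4762) = 12.1027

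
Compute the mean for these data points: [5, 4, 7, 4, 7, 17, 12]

8

Step 1: Sum all values: 5 + 4 + 7 + 4 + 7 + 17 + 12 = 56
Step 2: Count the number of values: n = 7
Step 3: Mean = sum / n = 56 / 7 = 8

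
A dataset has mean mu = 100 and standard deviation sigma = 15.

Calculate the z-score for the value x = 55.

-3

Step 1: Recall the z-score formula: z = (x - mu) / sigma
Step 2: Substitute values: z = (55 - 100) / 15
Step 3: z = -45 / 15 = -3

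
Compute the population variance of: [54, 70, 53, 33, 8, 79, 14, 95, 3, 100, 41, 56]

955.25

Step 1: Compute the mean: (54 + 70 + 53 + 33 + 8 + 79 + 14 + 95 + 3 + 100 + 41 + 56) / 12 = 50.5
Step 2: Compute squared deviations from the mean:
  (54 - 50.5)^2 = 12.25
  (70 - 50.5)^2 = 380.25
  (53 - 50.5)^2 = 6.25
  (33 - 50.5)^2 = 306.25
  (8 - 50.5)^2 = 1806.25
  (79 - 50.5)^2 = 812.25
  (14 - 50.5)^2 = 1332.25
  (95 - 50.5)^2 = 1980.25
  (3 - 50.5)^2 = 2256.25
  (100 - 50.5)^2 = 2450.25
  (41 - 50.5)^2 = 90.25
  (56 - 50.5)^2 = 30.25
Step 3: Sum of squared deviations = 11463
Step 4: Population variance = 11463 / 12 = 955.25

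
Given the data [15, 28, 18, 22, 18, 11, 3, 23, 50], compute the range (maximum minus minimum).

47

Step 1: Identify the maximum value: max = 50
Step 2: Identify the minimum value: min = 3
Step 3: Range = max - min = 50 - 3 = 47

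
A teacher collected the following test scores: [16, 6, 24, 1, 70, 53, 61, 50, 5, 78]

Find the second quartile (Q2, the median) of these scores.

37

Step 1: Sort the data: [1, 5, 6, 16, 24, 50, 53, 61, 70, 78]
Step 2: n = 10
Step 3: Q2 is the median. Since n is even, it is the average of the values at positions 5 and 6:
  Q2 = (24 + 50) / 2 = 37
Step 4: Q2 = 37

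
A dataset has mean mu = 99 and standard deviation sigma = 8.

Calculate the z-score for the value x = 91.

-1

Step 1: Recall the z-score formula: z = (x - mu) / sigma
Step 2: Substitute values: z = (91 - 99) / 8
Step 3: z = -8 / 8 = -1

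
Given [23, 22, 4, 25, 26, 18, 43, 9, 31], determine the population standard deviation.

10.8321

Step 1: Compute the mean: 22.3333
Step 2: Sum of squared deviations from the mean: 1056
Step 3: Population variance = 1056 / 9 = 117.3333
Step 4: Standard deviation = sqrt(117.3333) = 10.8321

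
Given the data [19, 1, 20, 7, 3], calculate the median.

7

Step 1: Sort the data in ascending order: [1, 3, 7, 19, 20]
Step 2: The number of values is n = 5.
Step 3: Since n is odd, the median is the middle value at position 3: 7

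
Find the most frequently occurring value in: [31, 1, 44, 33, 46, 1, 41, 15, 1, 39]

1

Step 1: Count the frequency of each value:
  1: appears 3 time(s)
  15: appears 1 time(s)
  31: appears 1 time(s)
  33: appears 1 time(s)
  39: appears 1 time(s)
  41: appears 1 time(s)
  44: appears 1 time(s)
  46: appears 1 time(s)
Step 2: The value 1 appears most frequently (3 times).
Step 3: Mode = 1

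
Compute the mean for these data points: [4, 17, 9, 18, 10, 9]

11.1667

Step 1: Sum all values: 4 + 17 + 9 + 18 + 10 + 9 = 67
Step 2: Count the number of values: n = 6
Step 3: Mean = sum / n = 67 / 6 = 11.1667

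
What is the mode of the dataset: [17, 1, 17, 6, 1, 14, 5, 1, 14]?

1

Step 1: Count the frequency of each value:
  1: appears 3 time(s)
  5: appears 1 time(s)
  6: appears 1 time(s)
  14: appears 2 time(s)
  17: appears 2 time(s)
Step 2: The value 1 appears most frequently (3 times).
Step 3: Mode = 1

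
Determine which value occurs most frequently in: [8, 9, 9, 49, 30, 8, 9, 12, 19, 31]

9

Step 1: Count the frequency of each value:
  8: appears 2 time(s)
  9: appears 3 time(s)
  12: appears 1 time(s)
  19: appears 1 time(s)
  30: appears 1 time(s)
  31: appears 1 time(s)
  49: appears 1 time(s)
Step 2: The value 9 appears most frequently (3 times).
Step 3: Mode = 9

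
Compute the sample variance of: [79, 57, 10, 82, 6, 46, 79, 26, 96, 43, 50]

899.5636

Step 1: Compute the mean: (79 + 57 + 10 + 82 + 6 + 46 + 79 + 26 + 96 + 43 + 50) / 11 = 52.1818
Step 2: Compute squared deviations from the mean:
  (79 - 52.1818)^2 = 719.2149
  (57 - 52.1818)^2 = 23.2149
  (10 - 52.1818)^2 = 1779.3058
  (82 - 52.1818)^2 = 889.124
  (6 - 52.1818)^2 = 2132.7603
  (46 - 52.1818)^2 = 38.2149
  (79 - 52.1818)^2 = 719.2149
  (26 - 52.1818)^2 = 685.4876
  (96 - 52.1818)^2 = 1920.0331
  (43 - 52.1818)^2 = 84.3058
  (50 - 52.1818)^2 = 4.7603
Step 3: Sum of squared deviations = 8995.6364
Step 4: Sample variance = 8995.6364 / 10 = 899.5636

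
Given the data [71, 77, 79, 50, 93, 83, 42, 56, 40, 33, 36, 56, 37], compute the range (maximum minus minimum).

60

Step 1: Identify the maximum value: max = 93
Step 2: Identify the minimum value: min = 33
Step 3: Range = max - min = 93 - 33 = 60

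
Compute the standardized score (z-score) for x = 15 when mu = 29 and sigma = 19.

-0.7368

Step 1: Recall the z-score formula: z = (x - mu) / sigma
Step 2: Substitute values: z = (15 - 29) / 19
Step 3: z = -14 / 19 = -0.7368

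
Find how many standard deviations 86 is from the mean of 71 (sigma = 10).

1.5

Step 1: Recall the z-score formula: z = (x - mu) / sigma
Step 2: Substitute values: z = (86 - 71) / 10
Step 3: z = 15 / 10 = 1.5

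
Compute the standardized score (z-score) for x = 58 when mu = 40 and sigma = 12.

1.5

Step 1: Recall the z-score formula: z = (x - mu) / sigma
Step 2: Substitute values: z = (58 - 40) / 12
Step 3: z = 18 / 12 = 1.5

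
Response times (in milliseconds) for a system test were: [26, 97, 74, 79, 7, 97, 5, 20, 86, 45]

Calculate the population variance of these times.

1237.64

Step 1: Compute the mean: (26 + 97 + 74 + 79 + 7 + 97 + 5 + 20 + 86 + 45) / 10 = 53.6
Step 2: Compute squared deviations from the mean:
  (26 - 53.6)^2 = 761.76
  (97 - 53.6)^2 = 1883.56
  (74 - 53.6)^2 = 416.16
  (79 - 53.6)^2 = 645.16
  (7 - 53.6)^2 = 2171.56
  (97 - 53.6)^2 = 1883.56
  (5 - 53.6)^2 = 2361.96
  (20 - 53.6)^2 = 1128.96
  (86 - 53.6)^2 = 1049.76
  (45 - 53.6)^2 = 73.96
Step 3: Sum of squared deviations = 12376.4
Step 4: Population variance = 12376.4 / 10 = 1237.64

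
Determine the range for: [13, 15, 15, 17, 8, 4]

13

Step 1: Identify the maximum value: max = 17
Step 2: Identify the minimum value: min = 4
Step 3: Range = max - min = 17 - 4 = 13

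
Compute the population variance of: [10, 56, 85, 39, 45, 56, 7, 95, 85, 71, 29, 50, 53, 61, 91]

691.7156

Step 1: Compute the mean: (10 + 56 + 85 + 39 + 45 + 56 + 7 + 95 + 85 + 71 + 29 + 50 + 53 + 61 + 91) / 15 = 55.5333
Step 2: Compute squared deviations from the mean:
  (10 - 55.5333)^2 = 2073.2844
  (56 - 55.5333)^2 = 0.2178
  (85 - 55.5333)^2 = 868.2844
  (39 - 55.5333)^2 = 273.3511
  (45 - 55.5333)^2 = 110.9511
  (56 - 55.5333)^2 = 0.2178
  (7 - 55.5333)^2 = 2355.4844
  (95 - 55.5333)^2 = 1557.6178
  (85 - 55.5333)^2 = 868.2844
  (71 - 55.5333)^2 = 239.2178
  (29 - 55.5333)^2 = 704.0178
  (50 - 55.5333)^2 = 30.6178
  (53 - 55.5333)^2 = 6.4178
  (61 - 55.5333)^2 = 29.8844
  (91 - 55.5333)^2 = 1257.8844
Step 3: Sum of squared deviations = 10375.7333
Step 4: Population variance = 10375.7333 / 15 = 691.7156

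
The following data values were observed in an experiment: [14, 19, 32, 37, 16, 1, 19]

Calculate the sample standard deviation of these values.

11.8844

Step 1: Compute the mean: 19.7143
Step 2: Sum of squared deviations from the mean: 847.4286
Step 3: Sample variance = 847.4286 / 6 = 141.2381
Step 4: Standard deviation = sqrt(141.2381) = 11.8844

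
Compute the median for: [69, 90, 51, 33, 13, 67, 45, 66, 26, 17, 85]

51

Step 1: Sort the data in ascending order: [13, 17, 26, 33, 45, 51, 66, 67, 69, 85, 90]
Step 2: The number of values is n = 11.
Step 3: Since n is odd, the median is the middle value at position 6: 51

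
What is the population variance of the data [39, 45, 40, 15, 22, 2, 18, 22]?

189.4844

Step 1: Compute the mean: (39 + 45 + 40 + 15 + 22 + 2 + 18 + 22) / 8 = 25.375
Step 2: Compute squared deviations from the mean:
  (39 - 25.375)^2 = 185.6406
  (45 - 25.375)^2 = 385.1406
  (40 - 25.375)^2 = 213.8906
  (15 - 25.375)^2 = 107.6406
  (22 - 25.375)^2 = 11.3906
  (2 - 25.375)^2 = 546.3906
  (18 - 25.375)^2 = 54.3906
  (22 - 25.375)^2 = 11.3906
Step 3: Sum of squared deviations = 1515.875
Step 4: Population variance = 1515.875 / 8 = 189.4844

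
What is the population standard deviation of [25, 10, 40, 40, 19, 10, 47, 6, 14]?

14.4538

Step 1: Compute the mean: 23.4444
Step 2: Sum of squared deviations from the mean: 1880.2222
Step 3: Population variance = 1880.2222 / 9 = 208.9136
Step 4: Standard deviation = sqrt(208.9136) = 14.4538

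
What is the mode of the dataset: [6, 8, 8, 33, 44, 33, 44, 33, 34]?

33

Step 1: Count the frequency of each value:
  6: appears 1 time(s)
  8: appears 2 time(s)
  33: appears 3 time(s)
  34: appears 1 time(s)
  44: appears 2 time(s)
Step 2: The value 33 appears most frequently (3 times).
Step 3: Mode = 33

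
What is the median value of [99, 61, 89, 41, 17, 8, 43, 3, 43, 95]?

43

Step 1: Sort the data in ascending order: [3, 8, 17, 41, 43, 43, 61, 89, 95, 99]
Step 2: The number of values is n = 10.
Step 3: Since n is even, the median is the average of positions 5 and 6:
  Median = (43 + 43) / 2 = 43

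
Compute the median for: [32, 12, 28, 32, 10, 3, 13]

13

Step 1: Sort the data in ascending order: [3, 10, 12, 13, 28, 32, 32]
Step 2: The number of values is n = 7.
Step 3: Since n is odd, the median is the middle value at position 4: 13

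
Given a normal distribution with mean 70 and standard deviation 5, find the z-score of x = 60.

-2

Step 1: Recall the z-score formula: z = (x - mu) / sigma
Step 2: Substitute values: z = (60 - 70) / 5
Step 3: z = -10 / 5 = -2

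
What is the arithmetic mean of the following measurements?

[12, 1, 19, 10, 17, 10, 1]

10

Step 1: Sum all values: 12 + 1 + 19 + 10 + 17 + 10 + 1 = 70
Step 2: Count the number of values: n = 7
Step 3: Mean = sum / n = 70 / 7 = 10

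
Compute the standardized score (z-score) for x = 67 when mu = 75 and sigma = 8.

-1

Step 1: Recall the z-score formula: z = (x - mu) / sigma
Step 2: Substitute values: z = (67 - 75) / 8
Step 3: z = -8 / 8 = -1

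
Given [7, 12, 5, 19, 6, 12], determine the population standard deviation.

4.8103

Step 1: Compute the mean: 10.1667
Step 2: Sum of squared deviations from the mean: 138.8333
Step 3: Population variance = 138.8333 / 6 = 23.1389
Step 4: Standard deviation = sqrt(23.1389) = 4.8103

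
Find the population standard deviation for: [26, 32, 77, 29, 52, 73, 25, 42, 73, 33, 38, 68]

19.3491

Step 1: Compute the mean: 47.3333
Step 2: Sum of squared deviations from the mean: 4492.6667
Step 3: Population variance = 4492.6667 / 12 = 374.3889
Step 4: Standard deviation = sqrt(374.3889) = 19.3491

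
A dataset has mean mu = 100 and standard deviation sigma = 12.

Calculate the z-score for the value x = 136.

3

Step 1: Recall the z-score formula: z = (x - mu) / sigma
Step 2: Substitute values: z = (136 - 100) / 12
Step 3: z = 36 / 12 = 3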